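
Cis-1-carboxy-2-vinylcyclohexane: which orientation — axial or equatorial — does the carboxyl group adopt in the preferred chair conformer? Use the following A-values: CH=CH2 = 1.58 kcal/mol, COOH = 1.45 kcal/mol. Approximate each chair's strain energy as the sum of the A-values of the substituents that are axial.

axial

C1 and C2 have opposite parity, so for the cis isomer the two substituents are one axial and one equatorial in each chair.
Chair I (vinyl axial, carboxyl equatorial): E = 1.58 kcal/mol.
Chair II (vinyl equatorial, carboxyl axial): E = 1.45 kcal/mol.
Chair II is the more stable (lower-energy) conformer, and in that chair the carboxyl group is axial.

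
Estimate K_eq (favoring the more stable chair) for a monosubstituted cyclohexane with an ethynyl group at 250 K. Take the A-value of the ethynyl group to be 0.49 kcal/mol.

One chair has the ethynyl group axial (E = 0.49 kcal/mol) and the other has it equatorial (E = 0).
ΔG = 0.49 kcal/mol between the two chairs.
K = exp(ΔG/RT) with R = 1.987×10⁻³ kcal mol⁻¹ K⁻¹ and T = 250 K gives K ≈ 2.68.

K ≈ 2.68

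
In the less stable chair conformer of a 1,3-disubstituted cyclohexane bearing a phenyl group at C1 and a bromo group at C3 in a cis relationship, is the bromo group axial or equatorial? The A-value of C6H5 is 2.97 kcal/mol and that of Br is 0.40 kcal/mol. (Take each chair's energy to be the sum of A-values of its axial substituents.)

axial

C1 and C3 have the same parity, so for the cis isomer the two substituents are e,e in one chair and a,a in the other.
Chair I (phenyl axial, bromo axial): E = 3.37 kcal/mol.
Chair II (phenyl equatorial, bromo equatorial): E = 0.00 kcal/mol.
Chair I is the less stable (higher-energy) conformer, and in that chair the bromo group is axial.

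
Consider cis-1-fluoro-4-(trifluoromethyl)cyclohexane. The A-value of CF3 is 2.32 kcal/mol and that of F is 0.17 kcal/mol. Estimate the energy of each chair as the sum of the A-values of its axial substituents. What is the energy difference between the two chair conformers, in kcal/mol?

2.15 kcal/mol

C1 and C4 have opposite parity, so for the cis isomer the two substituents are one axial and one equatorial in each chair.
Chair I (trifluoromethyl axial, fluoro equatorial): E = 2.32 kcal/mol.
Chair II (trifluoromethyl equatorial, fluoro axial): E = 0.17 kcal/mol.
ΔE = 2.32 − 0.17 = 2.15 kcal/mol; chair II is more stable.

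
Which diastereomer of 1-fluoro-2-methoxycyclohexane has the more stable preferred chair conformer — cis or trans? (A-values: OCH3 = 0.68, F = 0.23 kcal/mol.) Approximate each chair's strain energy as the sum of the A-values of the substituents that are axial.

At 1,2 positions (parity opposite): cis → (a,e or e,a); trans → (e,e or a,a).
Best chair for cis: E = 0.23 kcal/mol; best chair for trans: E = 0.00 kcal/mol.
The trans isomer is lower by 0.23 kcal/mol.

trans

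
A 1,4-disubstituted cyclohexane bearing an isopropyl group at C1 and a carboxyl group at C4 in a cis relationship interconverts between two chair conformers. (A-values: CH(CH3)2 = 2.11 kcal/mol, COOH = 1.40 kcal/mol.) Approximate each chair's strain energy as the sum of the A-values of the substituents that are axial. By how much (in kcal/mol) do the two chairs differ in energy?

C1 and C4 have opposite parity, so for the cis isomer the two substituents are one axial and one equatorial in each chair.
Chair I (isopropyl axial, carboxyl equatorial): E = 2.11 kcal/mol.
Chair II (isopropyl equatorial, carboxyl axial): E = 1.40 kcal/mol.
ΔE = 2.11 − 1.40 = 0.71 kcal/mol; chair II is more stable.

0.71 kcal/mol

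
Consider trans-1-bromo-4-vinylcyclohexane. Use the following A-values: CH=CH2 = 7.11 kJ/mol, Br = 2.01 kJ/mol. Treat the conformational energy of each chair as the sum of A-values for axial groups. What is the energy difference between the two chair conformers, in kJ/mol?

9.12 kJ/mol

C1 and C4 have opposite parity, so for the trans isomer the two substituents are e,e in one chair and a,a in the other.
Chair I (vinyl axial, bromo axial): E = 9.12 kJ/mol.
Chair II (vinyl equatorial, bromo equatorial): E = 0.00 kJ/mol.
ΔE = 9.12 − 0.00 = 9.12 kJ/mol; chair II is more stable.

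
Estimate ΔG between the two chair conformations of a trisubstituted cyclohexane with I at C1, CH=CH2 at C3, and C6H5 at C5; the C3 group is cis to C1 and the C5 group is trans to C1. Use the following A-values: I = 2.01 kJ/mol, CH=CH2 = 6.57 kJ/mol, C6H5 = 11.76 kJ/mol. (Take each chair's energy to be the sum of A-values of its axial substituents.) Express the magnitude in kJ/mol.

Chair I (iodo axial, vinyl axial, phenyl equatorial): E = 8.58 kJ/mol.
Chair II (iodo equatorial, vinyl equatorial, phenyl axial): E = 11.76 kJ/mol.
ΔE = 11.76 − 8.58 = 3.18 kJ/mol; chair I is more stable.

3.18 kJ/mol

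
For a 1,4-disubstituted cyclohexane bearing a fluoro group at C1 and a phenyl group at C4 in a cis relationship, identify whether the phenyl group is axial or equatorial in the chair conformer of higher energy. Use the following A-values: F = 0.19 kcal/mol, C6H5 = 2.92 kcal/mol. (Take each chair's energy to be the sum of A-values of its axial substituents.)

C1 and C4 have opposite parity, so for the cis isomer the two substituents are one axial and one equatorial in each chair.
Chair I (fluoro axial, phenyl equatorial): E = 0.19 kcal/mol.
Chair II (fluoro equatorial, phenyl axial): E = 2.92 kcal/mol.
Chair II is the less stable (higher-energy) conformer, and in that chair the phenyl group is axial.

axial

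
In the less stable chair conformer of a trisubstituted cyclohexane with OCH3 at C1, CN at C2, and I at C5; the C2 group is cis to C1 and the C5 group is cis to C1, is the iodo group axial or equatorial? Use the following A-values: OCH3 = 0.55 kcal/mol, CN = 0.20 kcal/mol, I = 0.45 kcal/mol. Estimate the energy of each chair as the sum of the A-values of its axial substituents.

Chair I (methoxy axial, cyano equatorial, iodo axial): E = 1.00 kcal/mol.
Chair II (methoxy equatorial, cyano axial, iodo equatorial): E = 0.20 kcal/mol.
Chair I is the less stable (higher-energy) conformer, and in that chair the iodo group is axial.

axial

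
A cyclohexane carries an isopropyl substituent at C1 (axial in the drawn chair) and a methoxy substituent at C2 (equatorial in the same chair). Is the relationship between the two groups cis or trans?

C1 and C2 have opposite parity, so their axial bonds point in opposite directions.
With opposite-parity carbons, two substituents on the same face are one axial and one equatorial; opposite faces give both axial or both equatorial.
Here the groups are axial/equatorial → same face → cis.

cis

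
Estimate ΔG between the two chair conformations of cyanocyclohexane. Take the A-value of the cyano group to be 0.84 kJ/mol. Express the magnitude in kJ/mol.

0.84 kJ/mol

A monosubstituted cyclohexane has one chair with the cyano group axial (E = A = 0.84 kJ/mol) and one with it equatorial (E = 0).
ΔE = 0.84 − 0 = 0.84 kJ/mol.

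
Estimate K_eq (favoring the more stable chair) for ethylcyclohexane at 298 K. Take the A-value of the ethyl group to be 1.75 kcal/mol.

One chair has the ethyl group axial (E = 1.75 kcal/mol) and the other has it equatorial (E = 0).
ΔG = 1.75 kcal/mol between the two chairs.
K = exp(ΔG/RT) with R = 1.987×10⁻³ kcal mol⁻¹ K⁻¹ and T = 298 K gives K ≈ 19.2.

K ≈ 19.2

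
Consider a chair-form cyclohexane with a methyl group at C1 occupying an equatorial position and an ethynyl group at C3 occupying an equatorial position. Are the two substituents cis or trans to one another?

cis

C1 and C3 have the same parity, so their axial bonds point in the same direction.
With same-parity carbons, two substituents on the same face are both axial or both equatorial; opposite faces give one of each.
Here the groups are equatorial/equatorial → same face → cis.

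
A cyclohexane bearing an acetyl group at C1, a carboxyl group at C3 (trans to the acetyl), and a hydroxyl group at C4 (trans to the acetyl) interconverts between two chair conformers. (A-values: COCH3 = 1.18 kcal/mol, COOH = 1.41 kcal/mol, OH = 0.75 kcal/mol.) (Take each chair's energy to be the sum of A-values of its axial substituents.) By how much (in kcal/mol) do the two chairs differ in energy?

Chair I (acetyl axial, carboxyl equatorial, hydroxyl axial): E = 1.93 kcal/mol.
Chair II (acetyl equatorial, carboxyl axial, hydroxyl equatorial): E = 1.41 kcal/mol.
ΔE = 1.93 − 1.41 = 0.52 kcal/mol; chair II is more stable.

0.52 kcal/mol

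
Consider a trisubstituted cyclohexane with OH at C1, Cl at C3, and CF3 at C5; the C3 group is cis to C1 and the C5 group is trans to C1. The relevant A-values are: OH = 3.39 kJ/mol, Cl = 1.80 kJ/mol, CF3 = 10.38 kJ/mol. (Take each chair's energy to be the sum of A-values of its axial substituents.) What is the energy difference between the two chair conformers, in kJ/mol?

Chair I (hydroxyl axial, chloro axial, trifluoromethyl equatorial): E = 5.19 kJ/mol.
Chair II (hydroxyl equatorial, chloro equatorial, trifluoromethyl axial): E = 10.38 kJ/mol.
ΔE = 10.38 − 5.19 = 5.19 kJ/mol; chair I is more stable.

5.19 kJ/mol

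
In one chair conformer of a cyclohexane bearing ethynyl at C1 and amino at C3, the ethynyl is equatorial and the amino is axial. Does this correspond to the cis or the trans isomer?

C1 and C3 have the same parity, so their axial bonds point in the same direction.
With same-parity carbons, two substituents on the same face are both axial or both equatorial; opposite faces give one of each.
Here the groups are equatorial/axial → opposite face → trans.

trans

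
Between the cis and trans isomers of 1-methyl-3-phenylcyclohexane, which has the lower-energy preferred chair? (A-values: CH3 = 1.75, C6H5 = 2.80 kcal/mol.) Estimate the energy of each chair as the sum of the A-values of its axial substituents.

At 1,3 positions (parity same): cis → (e,e or a,a); trans → (a,e or e,a).
Best chair for cis: E = 0.00 kcal/mol; best chair for trans: E = 1.75 kcal/mol.
The cis isomer is lower by 1.75 kcal/mol.

cis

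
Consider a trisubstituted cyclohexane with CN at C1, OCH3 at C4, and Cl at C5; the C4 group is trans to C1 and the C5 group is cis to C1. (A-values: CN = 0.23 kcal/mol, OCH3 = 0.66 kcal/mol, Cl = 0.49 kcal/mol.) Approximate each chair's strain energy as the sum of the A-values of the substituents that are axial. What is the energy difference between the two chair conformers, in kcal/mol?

1.38 kcal/mol

Chair I (cyano axial, methoxy axial, chloro axial): E = 1.38 kcal/mol.
Chair II (cyano equatorial, methoxy equatorial, chloro equatorial): E = 0.00 kcal/mol.
ΔE = 1.38 − 0.00 = 1.38 kcal/mol; chair II is more stable.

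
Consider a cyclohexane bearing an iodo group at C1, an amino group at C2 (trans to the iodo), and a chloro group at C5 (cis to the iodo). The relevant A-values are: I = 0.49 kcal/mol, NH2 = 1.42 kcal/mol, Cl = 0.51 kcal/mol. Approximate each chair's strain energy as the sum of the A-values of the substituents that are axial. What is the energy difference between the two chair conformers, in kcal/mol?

Chair I (iodo axial, amino axial, chloro axial): E = 2.42 kcal/mol.
Chair II (iodo equatorial, amino equatorial, chloro equatorial): E = 0.00 kcal/mol.
ΔE = 2.42 − 0.00 = 2.42 kcal/mol; chair II is more stable.

2.42 kcal/mol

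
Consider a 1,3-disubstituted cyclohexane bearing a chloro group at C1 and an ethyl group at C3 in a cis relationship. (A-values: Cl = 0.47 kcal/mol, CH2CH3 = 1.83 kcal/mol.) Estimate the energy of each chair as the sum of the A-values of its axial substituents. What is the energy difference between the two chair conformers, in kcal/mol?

2.30 kcal/mol

C1 and C3 have the same parity, so for the cis isomer the two substituents are e,e in one chair and a,a in the other.
Chair I (chloro axial, ethyl axial): E = 2.30 kcal/mol.
Chair II (chloro equatorial, ethyl equatorial): E = 0.00 kcal/mol.
ΔE = 2.30 − 0.00 = 2.30 kcal/mol; chair II is more stable.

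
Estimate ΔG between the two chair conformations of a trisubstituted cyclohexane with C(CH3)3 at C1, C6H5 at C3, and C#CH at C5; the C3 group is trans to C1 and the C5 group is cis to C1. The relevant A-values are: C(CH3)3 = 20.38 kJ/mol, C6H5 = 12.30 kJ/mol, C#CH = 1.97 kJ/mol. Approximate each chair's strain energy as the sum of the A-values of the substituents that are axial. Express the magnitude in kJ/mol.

10.05 kJ/mol

Chair I (tert-butyl axial, phenyl equatorial, ethynyl axial): E = 22.35 kJ/mol.
Chair II (tert-butyl equatorial, phenyl axial, ethynyl equatorial): E = 12.30 kJ/mol.
ΔE = 22.35 − 12.30 = 10.05 kJ/mol; chair II is more stable.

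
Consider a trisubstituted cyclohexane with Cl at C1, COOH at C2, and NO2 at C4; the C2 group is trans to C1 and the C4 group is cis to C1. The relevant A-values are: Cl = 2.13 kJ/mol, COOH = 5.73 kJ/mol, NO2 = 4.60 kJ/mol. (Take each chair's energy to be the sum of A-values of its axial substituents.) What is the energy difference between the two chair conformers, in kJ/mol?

Chair I (chloro axial, carboxyl axial, nitro equatorial): E = 7.86 kJ/mol.
Chair II (chloro equatorial, carboxyl equatorial, nitro axial): E = 4.60 kJ/mol.
ΔE = 7.86 − 4.60 = 3.26 kJ/mol; chair II is more stable.

3.26 kJ/mol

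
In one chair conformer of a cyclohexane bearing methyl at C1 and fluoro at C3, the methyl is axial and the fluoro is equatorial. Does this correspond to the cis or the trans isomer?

trans

C1 and C3 have the same parity, so their axial bonds point in the same direction.
With same-parity carbons, two substituents on the same face are both axial or both equatorial; opposite faces give one of each.
Here the groups are axial/equatorial → opposite face → trans.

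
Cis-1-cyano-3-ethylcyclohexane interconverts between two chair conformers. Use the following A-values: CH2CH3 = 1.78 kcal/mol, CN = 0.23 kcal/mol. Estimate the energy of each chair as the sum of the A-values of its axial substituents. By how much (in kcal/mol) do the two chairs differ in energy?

2.01 kcal/mol

C1 and C3 have the same parity, so for the cis isomer the two substituents are e,e in one chair and a,a in the other.
Chair I (ethyl axial, cyano axial): E = 2.01 kcal/mol.
Chair II (ethyl equatorial, cyano equatorial): E = 0.00 kcal/mol.
ΔE = 2.01 − 0.00 = 2.01 kcal/mol; chair II is more stable.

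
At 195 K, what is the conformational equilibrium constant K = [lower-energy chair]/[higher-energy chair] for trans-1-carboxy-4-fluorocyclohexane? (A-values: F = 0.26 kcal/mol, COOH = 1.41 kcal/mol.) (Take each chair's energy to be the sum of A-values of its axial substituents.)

K ≈ 74.4

C1 and C4 have opposite parity, so for the trans isomer the two substituents are e,e in one chair and a,a in the other.
Chair I (fluoro axial, carboxyl axial): E = 1.67 kcal/mol; chair II (fluoro equatorial, carboxyl equatorial): E = 0.00 kcal/mol.
ΔG = 1.67 kcal/mol between the two chairs.
K = exp(ΔG/RT) with R = 1.987×10⁻³ kcal mol⁻¹ K⁻¹ and T = 195 K gives K ≈ 74.4.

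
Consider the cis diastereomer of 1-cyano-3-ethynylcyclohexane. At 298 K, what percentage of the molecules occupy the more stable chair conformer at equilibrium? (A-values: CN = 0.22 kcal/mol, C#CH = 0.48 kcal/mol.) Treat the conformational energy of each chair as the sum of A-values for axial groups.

C1 and C3 have the same parity, so for the cis isomer the two substituents are e,e in one chair and a,a in the other.
Chair I (cyano axial, ethynyl axial): E = 0.70 kcal/mol; chair II (cyano equatorial, ethynyl equatorial): E = 0.00 kcal/mol.
ΔG = 0.70 kcal/mol between the two chairs.
K = exp(ΔG/RT) with R = 1.987×10⁻³ kcal mol⁻¹ K⁻¹ and T = 298 K gives K ≈ 3.26.
Fraction in the lower-energy chair = K/(K+1) = 76.5%.

76.5%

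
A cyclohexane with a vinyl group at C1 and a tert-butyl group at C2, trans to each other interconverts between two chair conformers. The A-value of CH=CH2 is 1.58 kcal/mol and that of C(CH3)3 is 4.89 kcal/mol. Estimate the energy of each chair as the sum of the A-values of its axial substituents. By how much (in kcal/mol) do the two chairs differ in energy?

6.47 kcal/mol

C1 and C2 have opposite parity, so for the trans isomer the two substituents are e,e in one chair and a,a in the other.
Chair I (vinyl axial, tert-butyl axial): E = 6.47 kcal/mol.
Chair II (vinyl equatorial, tert-butyl equatorial): E = 0.00 kcal/mol.
ΔE = 6.47 − 0.00 = 6.47 kcal/mol; chair II is more stable.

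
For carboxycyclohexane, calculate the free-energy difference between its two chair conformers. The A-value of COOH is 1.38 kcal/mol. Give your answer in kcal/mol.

A monosubstituted cyclohexane has one chair with the carboxyl group axial (E = A = 1.38 kcal/mol) and one with it equatorial (E = 0).
ΔE = 1.38 − 0 = 1.38 kcal/mol.

1.38 kcal/mol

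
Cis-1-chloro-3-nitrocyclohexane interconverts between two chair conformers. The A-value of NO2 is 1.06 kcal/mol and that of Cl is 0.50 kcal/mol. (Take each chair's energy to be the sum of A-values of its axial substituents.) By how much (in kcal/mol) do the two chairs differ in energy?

C1 and C3 have the same parity, so for the cis isomer the two substituents are e,e in one chair and a,a in the other.
Chair I (nitro axial, chloro axial): E = 1.56 kcal/mol.
Chair II (nitro equatorial, chloro equatorial): E = 0.00 kcal/mol.
ΔE = 1.56 − 0.00 = 1.56 kcal/mol; chair II is more stable.

1.56 kcal/mol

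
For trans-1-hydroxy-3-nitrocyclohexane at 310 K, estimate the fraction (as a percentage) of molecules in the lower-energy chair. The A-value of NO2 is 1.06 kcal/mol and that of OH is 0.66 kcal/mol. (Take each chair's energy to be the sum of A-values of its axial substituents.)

C1 and C3 have the same parity, so for the trans isomer the two substituents are one axial and one equatorial in each chair.
Chair I (nitro axial, hydroxyl equatorial): E = 1.06 kcal/mol; chair II (nitro equatorial, hydroxyl axial): E = 0.66 kcal/mol.
ΔG = 0.40 kcal/mol between the two chairs.
K = exp(ΔG/RT) with R = 1.987×10⁻³ kcal mol⁻¹ K⁻¹ and T = 310 K gives K ≈ 1.91.
Fraction in the lower-energy chair = K/(K+1) = 65.7%.

65.7%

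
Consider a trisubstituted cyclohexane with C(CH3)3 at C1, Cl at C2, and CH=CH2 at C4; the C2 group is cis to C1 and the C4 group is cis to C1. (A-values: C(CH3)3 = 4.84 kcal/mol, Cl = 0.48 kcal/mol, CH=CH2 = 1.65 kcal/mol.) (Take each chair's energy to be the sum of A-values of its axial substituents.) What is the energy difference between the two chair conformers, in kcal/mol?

2.71 kcal/mol

Chair I (tert-butyl axial, chloro equatorial, vinyl equatorial): E = 4.84 kcal/mol.
Chair II (tert-butyl equatorial, chloro axial, vinyl axial): E = 2.13 kcal/mol.
ΔE = 4.84 − 2.13 = 2.71 kcal/mol; chair II is more stable.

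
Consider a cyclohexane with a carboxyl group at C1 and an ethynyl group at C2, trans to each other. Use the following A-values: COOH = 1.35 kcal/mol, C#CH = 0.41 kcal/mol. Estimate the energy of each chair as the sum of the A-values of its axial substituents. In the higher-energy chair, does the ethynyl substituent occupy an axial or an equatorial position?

axial

C1 and C2 have opposite parity, so for the trans isomer the two substituents are e,e in one chair and a,a in the other.
Chair I (carboxyl axial, ethynyl axial): E = 1.76 kcal/mol.
Chair II (carboxyl equatorial, ethynyl equatorial): E = 0.00 kcal/mol.
Chair I is the less stable (higher-energy) conformer, and in that chair the ethynyl group is axial.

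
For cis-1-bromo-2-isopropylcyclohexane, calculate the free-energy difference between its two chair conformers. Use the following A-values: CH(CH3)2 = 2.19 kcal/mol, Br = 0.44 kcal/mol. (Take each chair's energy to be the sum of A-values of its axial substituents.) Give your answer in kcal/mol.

C1 and C2 have opposite parity, so for the cis isomer the two substituents are one axial and one equatorial in each chair.
Chair I (isopropyl axial, bromo equatorial): E = 2.19 kcal/mol.
Chair II (isopropyl equatorial, bromo axial): E = 0.44 kcal/mol.
ΔE = 2.19 − 0.44 = 1.75 kcal/mol; chair II is more stable.

1.75 kcal/mol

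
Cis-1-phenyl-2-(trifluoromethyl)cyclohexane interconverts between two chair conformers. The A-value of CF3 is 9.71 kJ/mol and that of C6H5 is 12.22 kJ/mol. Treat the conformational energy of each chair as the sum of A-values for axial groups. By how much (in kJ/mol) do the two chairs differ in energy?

2.51 kJ/mol

C1 and C2 have opposite parity, so for the cis isomer the two substituents are one axial and one equatorial in each chair.
Chair I (trifluoromethyl axial, phenyl equatorial): E = 9.71 kJ/mol.
Chair II (trifluoromethyl equatorial, phenyl axial): E = 12.22 kJ/mol.
ΔE = 12.22 − 9.71 = 2.51 kJ/mol; chair I is more stable.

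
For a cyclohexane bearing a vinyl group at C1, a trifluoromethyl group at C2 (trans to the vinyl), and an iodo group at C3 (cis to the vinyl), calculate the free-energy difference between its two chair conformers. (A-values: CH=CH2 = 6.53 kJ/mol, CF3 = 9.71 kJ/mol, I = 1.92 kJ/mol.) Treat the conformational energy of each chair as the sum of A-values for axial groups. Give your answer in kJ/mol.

18.16 kJ/mol

Chair I (vinyl axial, trifluoromethyl axial, iodo axial): E = 18.16 kJ/mol.
Chair II (vinyl equatorial, trifluoromethyl equatorial, iodo equatorial): E = 0.00 kJ/mol.
ΔE = 18.16 − 0.00 = 18.16 kJ/mol; chair II is more stable.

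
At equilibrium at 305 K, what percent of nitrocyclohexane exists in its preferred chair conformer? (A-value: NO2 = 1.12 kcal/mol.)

86.4%

One chair has the nitro group axial (E = 1.12 kcal/mol) and the other has it equatorial (E = 0).
ΔG = 1.12 kcal/mol between the two chairs.
K = exp(ΔG/RT) with R = 1.987×10⁻³ kcal mol⁻¹ K⁻¹ and T = 305 K gives K ≈ 6.35.
Fraction in the lower-energy chair = K/(K+1) = 86.4%.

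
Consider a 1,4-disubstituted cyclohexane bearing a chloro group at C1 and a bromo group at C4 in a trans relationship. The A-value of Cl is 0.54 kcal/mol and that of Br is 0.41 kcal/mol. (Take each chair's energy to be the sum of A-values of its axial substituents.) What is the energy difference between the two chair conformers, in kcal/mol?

0.95 kcal/mol

C1 and C4 have opposite parity, so for the trans isomer the two substituents are e,e in one chair and a,a in the other.
Chair I (chloro axial, bromo axial): E = 0.95 kcal/mol.
Chair II (chloro equatorial, bromo equatorial): E = 0.00 kcal/mol.
ΔE = 0.95 − 0.00 = 0.95 kcal/mol; chair II is more stable.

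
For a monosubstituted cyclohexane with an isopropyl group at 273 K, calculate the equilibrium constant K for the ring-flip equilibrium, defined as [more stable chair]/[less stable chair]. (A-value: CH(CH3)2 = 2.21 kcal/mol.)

One chair has the isopropyl group axial (E = 2.21 kcal/mol) and the other has it equatorial (E = 0).
ΔG = 2.21 kcal/mol between the two chairs.
K = exp(ΔG/RT) with R = 1.987×10⁻³ kcal mol⁻¹ K⁻¹ and T = 273 K gives K ≈ 58.8.

K ≈ 58.8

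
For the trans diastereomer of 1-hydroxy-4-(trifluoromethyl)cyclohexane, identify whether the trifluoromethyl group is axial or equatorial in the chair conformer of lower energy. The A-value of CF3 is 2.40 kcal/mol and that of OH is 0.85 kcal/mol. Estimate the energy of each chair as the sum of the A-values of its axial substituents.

C1 and C4 have opposite parity, so for the trans isomer the two substituents are e,e in one chair and a,a in the other.
Chair I (trifluoromethyl axial, hydroxyl axial): E = 3.25 kcal/mol.
Chair II (trifluoromethyl equatorial, hydroxyl equatorial): E = 0.00 kcal/mol.
Chair II is the more stable (lower-energy) conformer, and in that chair the trifluoromethyl group is equatorial.

equatorial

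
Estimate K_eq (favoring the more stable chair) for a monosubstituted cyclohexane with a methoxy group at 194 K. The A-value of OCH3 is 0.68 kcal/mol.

One chair has the methoxy group axial (E = 0.68 kcal/mol) and the other has it equatorial (E = 0).
ΔG = 0.68 kcal/mol between the two chairs.
K = exp(ΔG/RT) with R = 1.987×10⁻³ kcal mol⁻¹ K⁻¹ and T = 194 K gives K ≈ 5.84.

K ≈ 5.84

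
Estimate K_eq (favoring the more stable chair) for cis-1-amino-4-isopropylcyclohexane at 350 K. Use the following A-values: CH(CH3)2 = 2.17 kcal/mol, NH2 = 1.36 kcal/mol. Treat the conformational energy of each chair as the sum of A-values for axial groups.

K ≈ 3.21

C1 and C4 have opposite parity, so for the cis isomer the two substituents are one axial and one equatorial in each chair.
Chair I (isopropyl axial, amino equatorial): E = 2.17 kcal/mol; chair II (isopropyl equatorial, amino axial): E = 1.36 kcal/mol.
ΔG = 0.81 kcal/mol between the two chairs.
K = exp(ΔG/RT) with R = 1.987×10⁻³ kcal mol⁻¹ K⁻¹ and T = 350 K gives K ≈ 3.21.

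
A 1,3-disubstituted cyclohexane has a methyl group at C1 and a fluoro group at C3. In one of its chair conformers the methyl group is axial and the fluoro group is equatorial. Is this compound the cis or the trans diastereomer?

C1 and C3 have the same parity, so their axial bonds point in the same direction.
With same-parity carbons, two substituents on the same face are both axial or both equatorial; opposite faces give one of each.
Here the groups are axial/equatorial → opposite face → trans.

trans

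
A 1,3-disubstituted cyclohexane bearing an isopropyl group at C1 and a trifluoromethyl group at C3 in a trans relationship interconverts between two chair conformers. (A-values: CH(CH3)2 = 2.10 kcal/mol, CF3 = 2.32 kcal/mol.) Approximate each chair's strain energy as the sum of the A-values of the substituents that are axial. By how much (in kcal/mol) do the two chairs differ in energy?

0.22 kcal/mol

C1 and C3 have the same parity, so for the trans isomer the two substituents are one axial and one equatorial in each chair.
Chair I (isopropyl axial, trifluoromethyl equatorial): E = 2.10 kcal/mol.
Chair II (isopropyl equatorial, trifluoromethyl axial): E = 2.32 kcal/mol.
ΔE = 2.32 − 2.10 = 0.22 kcal/mol; chair I is more stable.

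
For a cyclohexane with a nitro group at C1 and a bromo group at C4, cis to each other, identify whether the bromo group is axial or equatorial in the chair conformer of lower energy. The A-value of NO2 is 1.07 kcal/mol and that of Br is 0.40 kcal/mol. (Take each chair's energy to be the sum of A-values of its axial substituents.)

axial

C1 and C4 have opposite parity, so for the cis isomer the two substituents are one axial and one equatorial in each chair.
Chair I (nitro axial, bromo equatorial): E = 1.07 kcal/mol.
Chair II (nitro equatorial, bromo axial): E = 0.40 kcal/mol.
Chair II is the more stable (lower-energy) conformer, and in that chair the bromo group is axial.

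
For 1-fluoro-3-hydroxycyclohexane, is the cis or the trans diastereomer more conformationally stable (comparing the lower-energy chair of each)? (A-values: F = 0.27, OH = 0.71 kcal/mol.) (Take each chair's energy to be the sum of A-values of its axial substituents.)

cis

At 1,3 positions (parity same): cis → (e,e or a,a); trans → (a,e or e,a).
Best chair for cis: E = 0.00 kcal/mol; best chair for trans: E = 0.27 kcal/mol.
The cis isomer is lower by 0.27 kcal/mol.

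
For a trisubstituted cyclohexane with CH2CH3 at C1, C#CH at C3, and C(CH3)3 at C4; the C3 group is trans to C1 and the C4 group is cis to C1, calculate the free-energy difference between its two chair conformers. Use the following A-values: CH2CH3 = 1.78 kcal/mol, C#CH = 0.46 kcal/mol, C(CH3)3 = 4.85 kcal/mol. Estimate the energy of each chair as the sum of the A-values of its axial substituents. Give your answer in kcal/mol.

Chair I (ethyl axial, ethynyl equatorial, tert-butyl equatorial): E = 1.78 kcal/mol.
Chair II (ethyl equatorial, ethynyl axial, tert-butyl axial): E = 5.31 kcal/mol.
ΔE = 5.31 − 1.78 = 3.53 kcal/mol; chair I is more stable.

3.53 kcal/mol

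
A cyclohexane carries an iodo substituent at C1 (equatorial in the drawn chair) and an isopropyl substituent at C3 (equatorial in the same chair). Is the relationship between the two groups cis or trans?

cis

C1 and C3 have the same parity, so their axial bonds point in the same direction.
With same-parity carbons, two substituents on the same face are both axial or both equatorial; opposite faces give one of each.
Here the groups are equatorial/equatorial → same face → cis.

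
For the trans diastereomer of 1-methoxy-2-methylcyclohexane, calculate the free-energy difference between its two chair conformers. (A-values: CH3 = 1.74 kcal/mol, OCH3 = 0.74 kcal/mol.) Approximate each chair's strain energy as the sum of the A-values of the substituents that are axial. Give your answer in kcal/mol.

C1 and C2 have opposite parity, so for the trans isomer the two substituents are e,e in one chair and a,a in the other.
Chair I (methyl axial, methoxy axial): E = 2.48 kcal/mol.
Chair II (methyl equatorial, methoxy equatorial): E = 0.00 kcal/mol.
ΔE = 2.48 − 0.00 = 2.48 kcal/mol; chair II is more stable.

2.48 kcal/mol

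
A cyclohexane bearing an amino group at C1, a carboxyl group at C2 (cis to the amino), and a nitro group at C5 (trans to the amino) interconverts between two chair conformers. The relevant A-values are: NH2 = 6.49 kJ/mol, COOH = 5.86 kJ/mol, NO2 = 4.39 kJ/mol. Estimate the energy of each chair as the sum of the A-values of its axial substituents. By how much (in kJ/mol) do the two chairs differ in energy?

3.76 kJ/mol

Chair I (amino axial, carboxyl equatorial, nitro equatorial): E = 6.49 kJ/mol.
Chair II (amino equatorial, carboxyl axial, nitro axial): E = 10.25 kJ/mol.
ΔE = 10.25 − 6.49 = 3.76 kJ/mol; chair I is more stable.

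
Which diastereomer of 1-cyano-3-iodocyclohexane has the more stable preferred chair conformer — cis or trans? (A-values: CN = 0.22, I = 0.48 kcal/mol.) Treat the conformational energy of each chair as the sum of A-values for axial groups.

cis

At 1,3 positions (parity same): cis → (e,e or a,a); trans → (a,e or e,a).
Best chair for cis: E = 0.00 kcal/mol; best chair for trans: E = 0.22 kcal/mol.
The cis isomer is lower by 0.22 kcal/mol.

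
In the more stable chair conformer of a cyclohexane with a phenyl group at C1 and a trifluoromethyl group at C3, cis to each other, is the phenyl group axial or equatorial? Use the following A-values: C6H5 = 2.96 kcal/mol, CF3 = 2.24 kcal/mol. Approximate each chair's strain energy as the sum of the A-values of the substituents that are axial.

equatorial

C1 and C3 have the same parity, so for the cis isomer the two substituents are e,e in one chair and a,a in the other.
Chair I (phenyl axial, trifluoromethyl axial): E = 5.20 kcal/mol.
Chair II (phenyl equatorial, trifluoromethyl equatorial): E = 0.00 kcal/mol.
Chair II is the more stable (lower-energy) conformer, and in that chair the phenyl group is equatorial.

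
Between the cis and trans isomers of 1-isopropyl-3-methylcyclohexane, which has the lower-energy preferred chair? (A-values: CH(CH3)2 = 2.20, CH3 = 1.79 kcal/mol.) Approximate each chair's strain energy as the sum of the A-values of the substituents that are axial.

cis

At 1,3 positions (parity same): cis → (e,e or a,a); trans → (a,e or e,a).
Best chair for cis: E = 0.00 kcal/mol; best chair for trans: E = 1.79 kcal/mol.
The cis isomer is lower by 1.79 kcal/mol.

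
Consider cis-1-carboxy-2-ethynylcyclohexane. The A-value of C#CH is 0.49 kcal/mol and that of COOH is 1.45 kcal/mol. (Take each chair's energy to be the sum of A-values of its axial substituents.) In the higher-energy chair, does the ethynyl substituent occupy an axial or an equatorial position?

equatorial

C1 and C2 have opposite parity, so for the cis isomer the two substituents are one axial and one equatorial in each chair.
Chair I (ethynyl axial, carboxyl equatorial): E = 0.49 kcal/mol.
Chair II (ethynyl equatorial, carboxyl axial): E = 1.45 kcal/mol.
Chair II is the less stable (higher-energy) conformer, and in that chair the ethynyl group is equatorial.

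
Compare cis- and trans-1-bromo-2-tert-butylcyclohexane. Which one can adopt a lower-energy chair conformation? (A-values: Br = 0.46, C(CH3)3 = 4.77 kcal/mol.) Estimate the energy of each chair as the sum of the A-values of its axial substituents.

At 1,2 positions (parity opposite): cis → (a,e or e,a); trans → (e,e or a,a).
Best chair for cis: E = 0.46 kcal/mol; best chair for trans: E = 0.00 kcal/mol.
The trans isomer is lower by 0.46 kcal/mol.

trans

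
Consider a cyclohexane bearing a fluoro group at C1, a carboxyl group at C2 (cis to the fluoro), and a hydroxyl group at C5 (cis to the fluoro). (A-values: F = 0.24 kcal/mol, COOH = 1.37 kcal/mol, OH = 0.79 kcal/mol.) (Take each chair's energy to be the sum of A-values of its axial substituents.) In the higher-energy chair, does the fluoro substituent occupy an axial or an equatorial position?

equatorial

Chair I (fluoro axial, carboxyl equatorial, hydroxyl axial): E = 1.03 kcal/mol.
Chair II (fluoro equatorial, carboxyl axial, hydroxyl equatorial): E = 1.37 kcal/mol.
Chair II is the less stable (higher-energy) conformer, and in that chair the fluoro group is equatorial.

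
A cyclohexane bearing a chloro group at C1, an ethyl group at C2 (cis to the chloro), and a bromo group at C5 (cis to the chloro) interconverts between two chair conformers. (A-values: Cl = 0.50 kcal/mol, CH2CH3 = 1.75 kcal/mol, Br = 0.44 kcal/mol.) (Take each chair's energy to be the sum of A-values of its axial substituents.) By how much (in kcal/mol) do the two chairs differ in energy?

0.81 kcal/mol

Chair I (chloro axial, ethyl equatorial, bromo axial): E = 0.94 kcal/mol.
Chair II (chloro equatorial, ethyl axial, bromo equatorial): E = 1.75 kcal/mol.
ΔE = 1.75 − 0.94 = 0.81 kcal/mol; chair I is more stable.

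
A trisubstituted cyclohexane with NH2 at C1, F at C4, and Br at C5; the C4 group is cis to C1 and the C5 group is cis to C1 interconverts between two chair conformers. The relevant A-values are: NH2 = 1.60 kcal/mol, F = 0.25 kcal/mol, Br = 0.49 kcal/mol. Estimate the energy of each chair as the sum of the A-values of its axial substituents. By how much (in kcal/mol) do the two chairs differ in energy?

Chair I (amino axial, fluoro equatorial, bromo axial): E = 2.09 kcal/mol.
Chair II (amino equatorial, fluoro axial, bromo equatorial): E = 0.25 kcal/mol.
ΔE = 2.09 − 0.25 = 1.84 kcal/mol; chair II is more stable.

1.84 kcal/mol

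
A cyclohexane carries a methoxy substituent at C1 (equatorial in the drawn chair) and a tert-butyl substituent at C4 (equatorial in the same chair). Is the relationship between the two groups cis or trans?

C1 and C4 have opposite parity, so their axial bonds point in opposite directions.
With opposite-parity carbons, two substituents on the same face are one axial and one equatorial; opposite faces give both axial or both equatorial.
Here the groups are equatorial/equatorial → opposite face → trans.

trans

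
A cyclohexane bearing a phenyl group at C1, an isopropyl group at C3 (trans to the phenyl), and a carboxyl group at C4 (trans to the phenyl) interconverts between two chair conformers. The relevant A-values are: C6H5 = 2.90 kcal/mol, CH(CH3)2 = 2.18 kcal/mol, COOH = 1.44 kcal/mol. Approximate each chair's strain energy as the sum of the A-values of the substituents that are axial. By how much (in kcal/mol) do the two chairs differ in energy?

2.16 kcal/mol

Chair I (phenyl axial, isopropyl equatorial, carboxyl axial): E = 4.34 kcal/mol.
Chair II (phenyl equatorial, isopropyl axial, carboxyl equatorial): E = 2.18 kcal/mol.
ΔE = 4.34 − 2.18 = 2.16 kcal/mol; chair II is more stable.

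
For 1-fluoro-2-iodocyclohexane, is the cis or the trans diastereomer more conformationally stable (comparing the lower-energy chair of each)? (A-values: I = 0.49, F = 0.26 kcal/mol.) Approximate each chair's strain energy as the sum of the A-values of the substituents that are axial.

At 1,2 positions (parity opposite): cis → (a,e or e,a); trans → (e,e or a,a).
Best chair for cis: E = 0.26 kcal/mol; best chair for trans: E = 0.00 kcal/mol.
The trans isomer is lower by 0.26 kcal/mol.

trans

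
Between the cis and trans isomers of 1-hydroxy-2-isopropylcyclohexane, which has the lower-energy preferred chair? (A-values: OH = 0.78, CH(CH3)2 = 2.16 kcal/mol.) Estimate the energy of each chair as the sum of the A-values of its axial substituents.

At 1,2 positions (parity opposite): cis → (a,e or e,a); trans → (e,e or a,a).
Best chair for cis: E = 0.78 kcal/mol; best chair for trans: E = 0.00 kcal/mol.
The trans isomer is lower by 0.78 kcal/mol.

trans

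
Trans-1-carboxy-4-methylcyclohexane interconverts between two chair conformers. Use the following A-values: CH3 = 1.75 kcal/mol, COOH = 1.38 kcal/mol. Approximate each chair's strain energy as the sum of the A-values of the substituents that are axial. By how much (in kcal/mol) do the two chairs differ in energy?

3.13 kcal/mol

C1 and C4 have opposite parity, so for the trans isomer the two substituents are e,e in one chair and a,a in the other.
Chair I (methyl axial, carboxyl axial): E = 3.13 kcal/mol.
Chair II (methyl equatorial, carboxyl equatorial): E = 0.00 kcal/mol.
ΔE = 3.13 − 0.00 = 3.13 kcal/mol; chair II is more stable.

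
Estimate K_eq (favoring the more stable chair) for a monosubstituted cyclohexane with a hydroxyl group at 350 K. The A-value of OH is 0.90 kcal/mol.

One chair has the hydroxyl group axial (E = 0.90 kcal/mol) and the other has it equatorial (E = 0).
ΔG = 0.90 kcal/mol between the two chairs.
K = exp(ΔG/RT) with R = 1.987×10⁻³ kcal mol⁻¹ K⁻¹ and T = 350 K gives K ≈ 3.65.

K ≈ 3.65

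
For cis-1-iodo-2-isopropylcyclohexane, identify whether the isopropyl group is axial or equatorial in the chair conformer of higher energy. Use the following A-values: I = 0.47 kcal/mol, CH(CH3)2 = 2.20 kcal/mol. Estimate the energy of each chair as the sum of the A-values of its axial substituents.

axial

C1 and C2 have opposite parity, so for the cis isomer the two substituents are one axial and one equatorial in each chair.
Chair I (iodo axial, isopropyl equatorial): E = 0.47 kcal/mol.
Chair II (iodo equatorial, isopropyl axial): E = 2.20 kcal/mol.
Chair II is the less stable (higher-energy) conformer, and in that chair the isopropyl group is axial.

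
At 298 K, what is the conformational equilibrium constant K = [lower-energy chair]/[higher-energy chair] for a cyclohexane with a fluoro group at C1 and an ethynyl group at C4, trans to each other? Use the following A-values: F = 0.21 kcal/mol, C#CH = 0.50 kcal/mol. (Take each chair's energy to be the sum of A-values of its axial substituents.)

C1 and C4 have opposite parity, so for the trans isomer the two substituents are e,e in one chair and a,a in the other.
Chair I (fluoro axial, ethynyl axial): E = 0.71 kcal/mol; chair II (fluoro equatorial, ethynyl equatorial): E = 0.00 kcal/mol.
ΔG = 0.71 kcal/mol between the two chairs.
K = exp(ΔG/RT) with R = 1.987×10⁻³ kcal mol⁻¹ K⁻¹ and T = 298 K gives K ≈ 3.32.

K ≈ 3.32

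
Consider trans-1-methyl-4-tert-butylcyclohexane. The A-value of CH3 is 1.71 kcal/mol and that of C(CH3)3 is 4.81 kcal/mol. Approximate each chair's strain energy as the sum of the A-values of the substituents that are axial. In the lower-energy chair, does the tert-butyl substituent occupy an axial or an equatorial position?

equatorial

C1 and C4 have opposite parity, so for the trans isomer the two substituents are e,e in one chair and a,a in the other.
Chair I (methyl axial, tert-butyl axial): E = 6.52 kcal/mol.
Chair II (methyl equatorial, tert-butyl equatorial): E = 0.00 kcal/mol.
Chair II is the more stable (lower-energy) conformer, and in that chair the tert-butyl group is equatorial.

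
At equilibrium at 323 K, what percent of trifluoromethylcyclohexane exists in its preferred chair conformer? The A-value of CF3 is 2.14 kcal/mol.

One chair has the trifluoromethyl group axial (E = 2.14 kcal/mol) and the other has it equatorial (E = 0).
ΔG = 2.14 kcal/mol between the two chairs.
K = exp(ΔG/RT) with R = 1.987×10⁻³ kcal mol⁻¹ K⁻¹ and T = 323 K gives K ≈ 28.1.
Fraction in the lower-energy chair = K/(K+1) = 96.6%.

96.6%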